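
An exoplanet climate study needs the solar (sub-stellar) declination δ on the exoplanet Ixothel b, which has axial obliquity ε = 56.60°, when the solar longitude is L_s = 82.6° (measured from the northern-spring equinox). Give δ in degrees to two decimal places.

δ = +55.88°

sin δ = sin ε · sin L_s = sin 56.60° × sin 82.6° = 0.827895.
δ = arcsin(0.827895) = +55.88°.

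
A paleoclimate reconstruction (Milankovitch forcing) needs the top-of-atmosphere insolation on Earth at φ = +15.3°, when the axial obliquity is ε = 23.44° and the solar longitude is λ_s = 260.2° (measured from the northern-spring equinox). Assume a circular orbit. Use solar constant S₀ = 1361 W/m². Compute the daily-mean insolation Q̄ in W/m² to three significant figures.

Q̄ ≈ 317 W/m²

Solar declination: sin δ = sin ε · sin λ_s = sin 23.44° × sin 260.2° = -0.39198, so δ = -23.078°.
cos H₀ = −tan(+15.3°) tan(-23.078°) = 0.1166, H₀ = 1.4540 rad.
Bracket: H₀ sin φ sin δ + cos φ cos δ sin H₀ = 1.4540×0.26387×-0.39198 + 0.96456×0.91997×0.99318 = -0.150390 + 0.881314 = 0.730924.
Q̄ = (S₀/π) × [bracket] = (1361/π) × 0.730924 = 316.7 W/m².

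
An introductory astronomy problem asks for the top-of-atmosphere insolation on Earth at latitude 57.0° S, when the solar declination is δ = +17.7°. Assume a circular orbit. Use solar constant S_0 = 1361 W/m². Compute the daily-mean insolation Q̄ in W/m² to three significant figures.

Q̄ ≈ 79.0 W/m²

cos h₀ = −tan(-57.0°) tan(+17.700°) = 0.4914, h₀ = 1.0571 rad.
Bracket: h₀ sin ϕ sin δ + cos ϕ cos δ sin h₀ = 1.0571×-0.83867×0.30403 + 0.54464×0.95266×0.87092 = -0.269540 + 0.451883 = 0.182343.
Q̄ = (S_0/π) × [bracket] = (1361/π) × 0.182343 = 78.99 W/m².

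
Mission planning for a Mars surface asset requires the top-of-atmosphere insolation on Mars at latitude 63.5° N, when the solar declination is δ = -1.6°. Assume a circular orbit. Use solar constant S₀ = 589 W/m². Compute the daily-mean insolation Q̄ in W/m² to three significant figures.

Q̄ ≈ 76.4 W/m²

cos H₀ = −tan(+63.5°) tan(-1.600°) = 0.0560, H₀ = 1.5147 rad.
Bracket: H₀ sin φ sin δ + cos φ cos δ sin H₀ = 1.5147×0.89493×-0.02792 + 0.44620×0.99961×0.99843 = -0.037847 + 0.445326 = 0.407479.
Q̄ = (S₀/π) × [bracket] = (589/π) × 0.407479 = 76.40 W/m².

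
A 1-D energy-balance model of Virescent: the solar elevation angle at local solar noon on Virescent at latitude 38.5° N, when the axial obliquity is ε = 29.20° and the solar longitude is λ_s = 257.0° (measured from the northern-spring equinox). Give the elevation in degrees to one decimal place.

Solar declination: sin δ = sin ε · sin λ_s = sin 29.20° × sin 257.0° = -0.47536, so δ = -28.383°.
At local noon the hour angle is zero, so the zenith angle equals |φ − δ| = |+38.5° − (-28.383°)| = 66.883°.
Elevation = 90° − 66.883° = 23.1°.

23.1°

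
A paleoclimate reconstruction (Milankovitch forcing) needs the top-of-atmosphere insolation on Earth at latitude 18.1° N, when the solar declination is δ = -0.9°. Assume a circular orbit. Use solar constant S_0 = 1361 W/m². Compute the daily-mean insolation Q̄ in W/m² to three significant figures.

cos h₀ = −tan(+18.1°) tan(-0.900°) = 0.0051, h₀ = 1.5657 rad.
Bracket: h₀ sin ϕ sin δ + cos ϕ cos δ sin h₀ = 1.5657×0.31068×-0.01571 + 0.95052×0.99988×0.99999 = -0.007642 + 0.950396 = 0.942754.
Q̄ = (S_0/π) × [bracket] = (1361/π) × 0.942754 = 408.4 W/m².

Q̄ ≈ 408 W/m²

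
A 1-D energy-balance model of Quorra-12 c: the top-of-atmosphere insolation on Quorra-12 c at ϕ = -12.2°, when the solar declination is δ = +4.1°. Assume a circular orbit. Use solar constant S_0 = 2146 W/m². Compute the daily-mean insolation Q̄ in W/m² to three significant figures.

Q̄ ≈ 650 W/m²

cos h₀ = −tan(-12.2°) tan(+4.100°) = 0.0155, h₀ = 1.5553 rad.
Bracket: h₀ sin ϕ sin δ + cos ϕ cos δ sin h₀ = 1.5553×-0.21132×0.07150 + 0.97742×0.99744×0.99988 = -0.023500 + 0.974801 = 0.951301.
Q̄ = (S_0/π) × [bracket] = (2146/π) × 0.951301 = 649.8 W/m².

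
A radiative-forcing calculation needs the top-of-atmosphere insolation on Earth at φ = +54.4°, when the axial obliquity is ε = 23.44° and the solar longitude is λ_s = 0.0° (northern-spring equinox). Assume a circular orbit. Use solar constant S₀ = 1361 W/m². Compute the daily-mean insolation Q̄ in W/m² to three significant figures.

Solar declination: sin δ = sin ε · sin λ_s = sin 23.44° × sin 0.0° = 0.00000, so δ = +0.000°.
cos H₀ = −tan(+54.4°) tan(+0.000°) = -0.0000, H₀ = 1.5708 rad.
Bracket: H₀ sin φ sin δ + cos φ cos δ sin H₀ = 1.5708×0.81310×0.00000 + 0.58212×1.00000×1.00000 = 0.000000 + 0.582120 = 0.582120.
Q̄ = (S₀/π) × [bracket] = (1361/π) × 0.582120 = 252.2 W/m².

Q̄ ≈ 252 W/m²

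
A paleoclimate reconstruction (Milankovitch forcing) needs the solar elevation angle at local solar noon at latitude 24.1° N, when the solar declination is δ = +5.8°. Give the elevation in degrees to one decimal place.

71.7°

At local noon the hour angle is zero, so the zenith angle equals |ϕ − δ| = |+24.1° − (+5.800°)| = 18.300°.
Elevation = 90° − 18.300° = 71.7°.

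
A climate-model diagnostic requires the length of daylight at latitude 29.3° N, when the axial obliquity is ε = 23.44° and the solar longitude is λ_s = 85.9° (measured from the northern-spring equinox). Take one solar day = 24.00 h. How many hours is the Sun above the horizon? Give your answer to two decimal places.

Solar declination: sin δ = sin ε · sin λ_s = sin 23.44° × sin 85.9° = 0.39677, so δ = +23.376°.
cos H₀ = −tan φ · tan δ = −tan(+29.3°) × tan(+23.376°) = -0.2426, so H₀ = 1.8158 rad = 104.04°.
Daylight = 2H₀/(2π) × 24.00 h = (1.8158/π) × 24.00 = 13.87 h.

13.87 h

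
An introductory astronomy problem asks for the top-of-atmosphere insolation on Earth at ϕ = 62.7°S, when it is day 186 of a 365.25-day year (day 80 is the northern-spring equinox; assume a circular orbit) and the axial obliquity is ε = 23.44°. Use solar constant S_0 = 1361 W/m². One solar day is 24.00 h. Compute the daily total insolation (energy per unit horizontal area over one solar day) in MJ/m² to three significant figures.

Solar longitude: L_s = 360° × (186 − 80)/365.25 = 104.476°.
sin δ = sin 23.44° × sin 104.476° = 0.38516, so δ = +22.654°.
cos h₀ = −tan(-62.7°) tan(+22.654°) = 0.8086, h₀ = 0.6290 rad.
Bracket: h₀ sin ϕ sin δ + cos ϕ cos δ sin h₀ = 0.6290×-0.88862×0.38516 + 0.45865×0.92285×0.58834 = -0.215282 + 0.249024 = 0.033742.
Q̄ = (S_0/π) × [bracket] = (1361/π) × 0.033742 = 14.618 W/m².
Daily total = Q̄ × 24.00 h × 3600 s/h = 14.618 × 24.00 × 3600 / 10⁶ = 1.263 MJ/m².

1.26 MJ/m²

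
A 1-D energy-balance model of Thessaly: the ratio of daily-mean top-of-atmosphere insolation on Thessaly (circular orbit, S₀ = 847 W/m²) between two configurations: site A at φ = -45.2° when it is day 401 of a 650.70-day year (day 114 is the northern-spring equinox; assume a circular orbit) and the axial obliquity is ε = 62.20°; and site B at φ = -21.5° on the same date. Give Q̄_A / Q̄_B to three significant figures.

— Configuration A (φ=-45.2°):
Solar longitude: λ_s = 360° × (401 − 114)/650.70 = 158.783°.
sin δ = sin 62.20° × sin 158.783° = 0.32013, so δ = +18.671°.
cos H₀ = −tan(-45.2°) tan(+18.671°) = 0.3403, H₀ = 1.2236 rad.
Bracket: H₀ sin φ sin δ + cos φ cos δ sin H₀ = 1.2236×-0.70957×0.32013 + 0.70463×0.94737×0.94032 = -0.277946 + 0.627706 = 0.349760.
Q̄ = (S₀/π) × [bracket] = (847/π) × 0.349760 = 94.298 W/m².
— Configuration B (φ=-21.5°):
cos H₀ = −tan(-21.5°) tan(+18.671°) = 0.1331, H₀ = 1.4373 rad.
Bracket: H₀ sin φ sin δ + cos φ cos δ sin H₀ = 1.4373×-0.36650×0.32013 + 0.93042×0.94737×0.99110 = -0.168635 + 0.873607 = 0.704972.
Q̄ = (S₀/π) × [bracket] = (847/π) × 0.704972 = 190.07 W/m².
Ratio Q̄_A / Q̄_B = 94.298 / 190.07 = 0.4961.

Q̄_A / Q̄_B ≈ 0.496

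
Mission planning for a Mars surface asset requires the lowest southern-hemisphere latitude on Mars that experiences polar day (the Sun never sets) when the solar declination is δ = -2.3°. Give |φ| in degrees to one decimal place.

Polar day requires cos H₀ = −tan φ tan δ ≤ −1, i.e. tan φ tan δ ≥ 1.
The boundary is |tan φ| · |tan δ| = 1, so |φ| = 90° − |δ| = 90° − 2.3° = 87.7° in the southern hemisphere.

|φ| = 87.7°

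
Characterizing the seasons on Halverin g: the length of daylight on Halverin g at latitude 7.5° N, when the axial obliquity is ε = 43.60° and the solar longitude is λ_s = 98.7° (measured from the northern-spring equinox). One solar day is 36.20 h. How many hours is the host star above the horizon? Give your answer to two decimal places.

Solar declination: sin δ = sin ε · sin λ_s = sin 43.60° × sin 98.7° = 0.68168, so δ = +42.975°.
cos H₀ = −tan φ · tan δ = −tan(+7.5°) × tan(+42.975°) = -0.1227, so H₀ = 1.6938 rad = 97.05°.
Daylight = 2H₀/(2π) × 36.20 h = (1.6938/π) × 36.20 = 19.52 h.

19.52 h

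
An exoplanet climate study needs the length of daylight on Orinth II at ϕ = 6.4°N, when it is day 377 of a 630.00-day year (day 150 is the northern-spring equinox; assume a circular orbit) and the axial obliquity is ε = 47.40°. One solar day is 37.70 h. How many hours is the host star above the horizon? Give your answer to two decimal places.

Solar longitude: L_s = 360° × (377 − 150)/630.00 = 129.714°.
sin δ = sin 47.40° × sin 129.714° = 0.56624, so δ = +34.488°.
cos h₀ = −tan ϕ · tan δ = −tan(+6.4°) × tan(+34.488°) = -0.0771, so h₀ = 1.6479 rad = 94.42°.
Daylight = 2h₀/(2π) × 37.70 h = (1.6479/π) × 37.70 = 19.78 h.

19.78 h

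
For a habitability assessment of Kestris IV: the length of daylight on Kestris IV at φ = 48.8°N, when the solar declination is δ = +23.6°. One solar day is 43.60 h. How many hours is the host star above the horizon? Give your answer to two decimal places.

cos H₀ = −tan φ · tan δ = −tan(+48.8°) × tan(+23.600°) = -0.4991, so H₀ = 2.0933 rad = 119.94°.
Daylight = 2H₀/(2π) × 43.60 h = (2.0933/π) × 43.60 = 29.05 h.

29.05 h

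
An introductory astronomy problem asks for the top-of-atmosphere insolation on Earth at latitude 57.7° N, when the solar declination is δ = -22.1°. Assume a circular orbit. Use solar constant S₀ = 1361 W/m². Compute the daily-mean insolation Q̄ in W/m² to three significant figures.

Q̄ ≈ 44.1 W/m²

cos H₀ = −tan(+57.7°) tan(-22.100°) = 0.6423, H₀ = 0.8733 rad.
Bracket: H₀ sin φ sin δ + cos φ cos δ sin H₀ = 0.8733×0.84526×-0.37622 + 0.53435×0.92653×0.76644 = -0.277713 + 0.379458 = 0.101745.
Q̄ = (S₀/π) × [bracket] = (1361/π) × 0.101745 = 44.08 W/m².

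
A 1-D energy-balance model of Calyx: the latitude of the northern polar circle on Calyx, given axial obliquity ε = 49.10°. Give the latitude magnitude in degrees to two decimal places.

40.90°

The polar circle is the lowest latitude that experiences at least one full rotation of continuous daylight at the northern-summer solstice; it lies at |φ| = 90° − ε = 90° − 49.10° = 40.90°.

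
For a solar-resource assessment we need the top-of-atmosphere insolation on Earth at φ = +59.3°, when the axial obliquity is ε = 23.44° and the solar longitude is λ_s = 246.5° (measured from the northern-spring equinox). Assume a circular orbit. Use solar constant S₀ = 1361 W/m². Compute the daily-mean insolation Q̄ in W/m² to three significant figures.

Solar declination: sin δ = sin ε · sin λ_s = sin 23.44° × sin 246.5° = -0.36480, so δ = -21.395°.
cos H₀ = −tan(+59.3°) tan(-21.395°) = 0.6599, H₀ = 0.8502 rad.
Bracket: H₀ sin φ sin δ + cos φ cos δ sin H₀ = 0.8502×0.85985×-0.36480 + 0.51054×0.93109×0.75139 = -0.266685 + 0.357180 = 0.090495.
Q̄ = (S₀/π) × [bracket] = (1361/π) × 0.090495 = 39.20 W/m².

Q̄ ≈ 39.2 W/m²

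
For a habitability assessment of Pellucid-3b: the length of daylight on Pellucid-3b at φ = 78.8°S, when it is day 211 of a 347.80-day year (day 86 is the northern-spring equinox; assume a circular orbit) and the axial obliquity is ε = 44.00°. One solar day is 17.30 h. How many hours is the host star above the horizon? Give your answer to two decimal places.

Solar longitude: λ_s = 360° × (211 − 86)/347.80 = 129.385°.
sin δ = sin 44.00° × sin 129.385° = 0.53690, so δ = +32.473°.
cos H₀ = −tan φ · tan δ = 3.2141 ≥ 1, so the host star never rises (polar night) and H₀ = 0.
Daylight = 2H₀/(2π) × 17.30 h = (0.0000/π) × 17.30 = 0.00 h.

0.00 h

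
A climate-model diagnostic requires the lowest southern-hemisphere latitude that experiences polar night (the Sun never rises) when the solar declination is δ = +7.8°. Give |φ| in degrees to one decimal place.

Polar night requires cos H₀ = −tan φ tan δ ≥ 1, i.e. tan φ tan δ ≤ −1.
The boundary is |tan φ| · |tan δ| = 1, so |φ| = 90° − |δ| = 90° − 7.8° = 82.2° in the southern hemisphere.

|φ| = 82.2°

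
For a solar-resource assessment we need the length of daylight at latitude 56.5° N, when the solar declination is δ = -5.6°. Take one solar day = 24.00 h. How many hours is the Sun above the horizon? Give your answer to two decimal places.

cos H₀ = −tan φ · tan δ = −tan(+56.5°) × tan(-5.600°) = 0.1481, so H₀ = 1.4221 rad = 81.48°.
Daylight = 2H₀/(2π) × 24.00 h = (1.4221/π) × 24.00 = 10.86 h.

10.86 h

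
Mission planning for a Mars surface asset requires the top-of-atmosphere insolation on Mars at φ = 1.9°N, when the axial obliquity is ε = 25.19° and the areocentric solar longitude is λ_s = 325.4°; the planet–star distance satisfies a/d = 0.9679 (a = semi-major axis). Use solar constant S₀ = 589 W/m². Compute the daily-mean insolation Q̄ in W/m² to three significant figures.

Q̄ ≈ 168 W/m²

sin δ = sin 25.19° × sin 325.4° = -0.24169, so δ = -13.986°.
cos H₀ = −tan(+1.9°) tan(-13.986°) = 0.0083, H₀ = 1.5625 rad.
Bracket: H₀ sin φ sin δ + cos φ cos δ sin H₀ = 1.5625×0.03316×-0.24169 + 0.99945×0.97035×0.99997 = -0.012523 + 0.969787 = 0.957264.
Inverse-square distance factor (a/d)² = 0.9679² = 0.936830.
Q̄ = (S₀/π) × 0.936830 × [bracket] = (589/π) × 0.936830 × 0.957264 = 168.1 W/m².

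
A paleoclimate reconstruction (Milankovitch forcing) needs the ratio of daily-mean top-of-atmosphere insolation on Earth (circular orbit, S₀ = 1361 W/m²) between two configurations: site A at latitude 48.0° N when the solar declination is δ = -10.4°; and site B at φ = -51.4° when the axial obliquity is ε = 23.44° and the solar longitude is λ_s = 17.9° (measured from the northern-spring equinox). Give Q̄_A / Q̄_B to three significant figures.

Q̄_A / Q̄_B ≈ 0.968

— Configuration A (φ=+48.0°):
cos H₀ = −tan(+48.0°) tan(-10.400°) = 0.2038, H₀ = 1.3655 rad.
Bracket: H₀ sin φ sin δ + cos φ cos δ sin H₀ = 1.3655×0.74314×-0.18052 + 0.66913×0.98357×0.97901 = -0.183184 + 0.644322 = 0.461138.
Q̄ = (S₀/π) × [bracket] = (1361/π) × 0.461138 = 199.77 W/m².
— Configuration B (φ=-51.4°):
Solar declination: sin δ = sin ε · sin λ_s = sin 23.44° × sin 17.9° = 0.12226, so δ = +7.023°.
cos H₀ = −tan(-51.4°) tan(+7.023°) = 0.1543, H₀ = 1.4159 rad.
Bracket: H₀ sin φ sin δ + cos φ cos δ sin H₀ = 1.4159×-0.78152×0.12226 + 0.62388×0.99250×0.98802 = -0.135287 + 0.611783 = 0.476496.
Q̄ = (S₀/π) × [bracket] = (1361/π) × 0.476496 = 206.43 W/m².
Ratio Q̄_A / Q̄_B = 199.77 / 206.43 = 0.9677.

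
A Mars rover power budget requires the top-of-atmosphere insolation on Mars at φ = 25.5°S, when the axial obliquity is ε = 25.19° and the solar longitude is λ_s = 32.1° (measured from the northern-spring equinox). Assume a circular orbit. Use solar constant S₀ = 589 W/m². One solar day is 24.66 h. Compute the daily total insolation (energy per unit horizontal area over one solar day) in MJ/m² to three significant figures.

12.2 MJ/m²

Solar declination: sin δ = sin ε · sin λ_s = sin 25.19° × sin 32.1° = 0.22617, so δ = +13.072°.
cos H₀ = −tan(-25.5°) tan(+13.072°) = 0.1107, H₀ = 1.4598 rad.
Bracket: H₀ sin φ sin δ + cos φ cos δ sin H₀ = 1.4598×-0.43051×0.22617 + 0.90259×0.97409×0.99385 = -0.142138 + 0.873797 = 0.731659.
Q̄ = (S₀/π) × [bracket] = (589/π) × 0.731659 = 137.17 W/m².
Daily total = Q̄ × 24.66 h × 3600 s/h = 137.17 × 24.66 × 3600 / 10⁶ = 12.18 MJ/m².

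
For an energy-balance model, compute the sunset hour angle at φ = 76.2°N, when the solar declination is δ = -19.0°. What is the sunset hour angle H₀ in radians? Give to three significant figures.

cos H₀ = −tan φ · tan δ = 1.4019 ≥ 1, so the Sun never rises (polar night) and H₀ = 0.

H₀ = 0.00 rad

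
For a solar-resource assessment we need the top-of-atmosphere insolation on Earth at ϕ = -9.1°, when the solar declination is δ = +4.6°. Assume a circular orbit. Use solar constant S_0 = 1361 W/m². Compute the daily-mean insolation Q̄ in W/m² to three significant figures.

Q̄ ≈ 418 W/m²

cos h₀ = −tan(-9.1°) tan(+4.600°) = 0.0129, h₀ = 1.5579 rad.
Bracket: h₀ sin ϕ sin δ + cos ϕ cos δ sin h₀ = 1.5579×-0.15816×0.08020 + 0.98741×0.99678×0.99992 = -0.019761 + 0.984152 = 0.964391.
Q̄ = (S_0/π) × [bracket] = (1361/π) × 0.964391 = 417.8 W/m².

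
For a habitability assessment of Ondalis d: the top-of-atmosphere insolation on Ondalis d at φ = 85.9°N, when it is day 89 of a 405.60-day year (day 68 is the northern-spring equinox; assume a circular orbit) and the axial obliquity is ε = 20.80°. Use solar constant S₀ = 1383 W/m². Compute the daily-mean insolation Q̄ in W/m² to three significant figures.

Q̄ ≈ 157 W/m²

Solar longitude: λ_s = 360° × (89 − 68)/405.60 = 18.639°.
sin δ = sin 20.80° × sin 18.639° = 0.11349, so δ = +6.517°.
cos H₀ = −tan(+85.9°) tan(+6.517°) = -1.5936 ≤ −1 ⇒ polar day, H₀ = π.
Bracket: H₀ sin φ sin δ + cos φ cos δ sin H₀ = 3.1416×0.99744×0.11349 + 0.07150×0.99354×0.00000 = 0.355627 + 0.000000 = 0.355627.
Q̄ = (S₀/π) × [bracket] = (1383/π) × 0.355627 = 156.6 W/m².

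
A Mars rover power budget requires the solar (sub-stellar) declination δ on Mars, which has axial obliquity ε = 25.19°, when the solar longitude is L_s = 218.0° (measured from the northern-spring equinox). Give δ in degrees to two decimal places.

sin δ = sin ε · sin L_s = sin 25.19° × sin 218.0° = -0.262039.
δ = arcsin(-0.262039) = -15.19°.

δ = -15.19°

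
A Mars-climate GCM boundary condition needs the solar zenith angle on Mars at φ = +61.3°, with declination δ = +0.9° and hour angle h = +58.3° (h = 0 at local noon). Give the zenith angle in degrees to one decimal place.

θ_z = 74.6°

cos θ_z = sin φ sin δ + cos φ cos δ cos h = 0.013778 + 0.252313 = 0.266091.
θ_z = arccos(0.266091) = 74.6°.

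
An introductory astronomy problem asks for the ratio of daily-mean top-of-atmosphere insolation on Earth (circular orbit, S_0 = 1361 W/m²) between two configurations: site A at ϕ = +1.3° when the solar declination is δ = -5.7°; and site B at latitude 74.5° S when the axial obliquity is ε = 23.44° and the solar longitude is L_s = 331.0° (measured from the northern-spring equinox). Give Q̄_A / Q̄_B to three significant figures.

Q̄_A / Q̄_B ≈ 1.59

— Configuration A (ϕ=+1.3°):
cos h₀ = −tan(+1.3°) tan(-5.700°) = 0.0023, h₀ = 1.5685 rad.
Bracket: h₀ sin ϕ sin δ + cos ϕ cos δ sin h₀ = 1.5685×0.02269×-0.09932 + 0.99974×0.99506×1.00000 = -0.003535 + 0.994801 = 0.991266.
Q̄ = (S_0/π) × [bracket] = (1361/π) × 0.991266 = 429.44 W/m².
— Configuration B (ϕ=-74.5°):
Solar declination: sin δ = sin ε · sin L_s = sin 23.44° × sin 331.0° = -0.19285, so δ = -11.119°.
cos h₀ = −tan(-74.5°) tan(-11.119°) = -0.7087, h₀ = 2.3585 rad.
Bracket: h₀ sin ϕ sin δ + cos ϕ cos δ sin h₀ = 2.3585×-0.96363×-0.19285 + 0.26724×0.98123×0.70551 = 0.438294 + 0.185002 = 0.623296.
Q̄ = (S_0/π) × [bracket] = (1361/π) × 0.623296 = 270.02 W/m².
Ratio Q̄_A / Q̄_B = 429.44 / 270.02 = 1.590.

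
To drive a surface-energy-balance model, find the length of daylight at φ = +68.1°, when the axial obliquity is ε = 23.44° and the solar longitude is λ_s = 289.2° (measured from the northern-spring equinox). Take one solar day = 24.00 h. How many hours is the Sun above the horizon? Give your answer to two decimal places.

0.00 h

Solar declination: sin δ = sin ε · sin λ_s = sin 23.44° × sin 289.2° = -0.37566, so δ = -22.065°.
cos H₀ = −tan φ · tan δ = 1.0083 ≥ 1, so the Sun never rises (polar night) and H₀ = 0.
Daylight = 2H₀/(2π) × 24.00 h = (0.0000/π) × 24.00 = 0.00 h.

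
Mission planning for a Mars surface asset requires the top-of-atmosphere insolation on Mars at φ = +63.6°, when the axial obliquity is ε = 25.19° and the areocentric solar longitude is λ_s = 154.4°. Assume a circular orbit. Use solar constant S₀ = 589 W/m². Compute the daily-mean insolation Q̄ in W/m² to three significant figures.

Q̄ ≈ 136 W/m²

sin δ = sin 25.19° × sin 154.4° = 0.18390, so δ = +10.597°.
cos H₀ = −tan(+63.6°) tan(+10.597°) = -0.3769, H₀ = 1.9572 rad.
Bracket: H₀ sin φ sin δ + cos φ cos δ sin H₀ = 1.9572×0.89571×0.18390 + 0.44464×0.98294×0.92625 = 0.322392 + 0.404822 = 0.727214.
Q̄ = (S₀/π) × [bracket] = (589/π) × 0.727214 = 136.3 W/m².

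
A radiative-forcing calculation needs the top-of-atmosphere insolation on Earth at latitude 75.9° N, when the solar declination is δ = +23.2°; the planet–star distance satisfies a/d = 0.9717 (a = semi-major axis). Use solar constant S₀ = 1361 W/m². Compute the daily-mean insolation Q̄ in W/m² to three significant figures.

cos H₀ = −tan(+75.9°) tan(+23.200°) = -1.7063 ≤ −1 ⇒ polar day, H₀ = π.
Bracket: H₀ sin φ sin δ + cos φ cos δ sin H₀ = 3.1416×0.96987×0.39394 + 0.24362×0.91914×0.00000 = 1.200313 + 0.000000 = 1.200313.
Inverse-square distance factor (a/d)² = 0.9717² = 0.944201.
Q̄ = (S₀/π) × 0.944201 × [bracket] = (1361/π) × 0.944201 × 1.200313 = 491.0 W/m².

Q̄ ≈ 491 W/m²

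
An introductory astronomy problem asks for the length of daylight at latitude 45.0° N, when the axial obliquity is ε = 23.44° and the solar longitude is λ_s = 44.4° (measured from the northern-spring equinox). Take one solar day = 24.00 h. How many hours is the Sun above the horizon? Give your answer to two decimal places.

14.25 h

Solar declination: sin δ = sin ε · sin λ_s = sin 23.44° × sin 44.4° = 0.27832, so δ = +16.160°.
cos H₀ = −tan φ · tan δ = −tan(+45.0°) × tan(+16.160°) = -0.2898, so H₀ = 1.8648 rad = 106.84°.
Daylight = 2H₀/(2π) × 24.00 h = (1.8648/π) × 24.00 = 14.25 h.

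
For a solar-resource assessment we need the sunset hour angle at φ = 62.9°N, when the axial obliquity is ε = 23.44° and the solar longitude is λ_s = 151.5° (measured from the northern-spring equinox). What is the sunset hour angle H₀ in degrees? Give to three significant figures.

Solar declination: sin δ = sin ε · sin λ_s = sin 23.44° × sin 151.5° = 0.18981, so δ = +10.942°.
cos H₀ = −tan φ · tan δ = −tan(+62.9°) × tan(+10.942°) = -0.3778, so H₀ = 1.9582 rad = 112.20°.

H₀ = 112°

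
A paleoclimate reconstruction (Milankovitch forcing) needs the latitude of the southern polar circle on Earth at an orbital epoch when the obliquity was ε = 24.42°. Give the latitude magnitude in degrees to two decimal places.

The polar circle is the lowest latitude that experiences at least one full rotation of continuous darkness at the northern-summer solstice; it lies at |φ| = 90° − ε = 90° − 24.42° = 65.58°.

65.58°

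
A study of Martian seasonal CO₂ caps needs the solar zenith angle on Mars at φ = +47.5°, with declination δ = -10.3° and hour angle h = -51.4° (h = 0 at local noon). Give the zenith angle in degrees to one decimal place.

cos θ_z = sin φ sin δ + cos φ cos δ cos h = -0.131827 + 0.414695 = 0.282868.
θ_z = arccos(0.282868) = 73.6°.

θ_z = 73.6°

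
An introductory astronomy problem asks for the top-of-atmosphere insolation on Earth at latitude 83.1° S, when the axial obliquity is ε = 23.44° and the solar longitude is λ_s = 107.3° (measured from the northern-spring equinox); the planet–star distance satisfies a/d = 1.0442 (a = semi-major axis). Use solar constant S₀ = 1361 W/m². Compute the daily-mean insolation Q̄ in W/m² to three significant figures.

Q̄ ≈ 0.00 W/m²

Solar declination: sin δ = sin ε · sin λ_s = sin 23.44° × sin 107.3° = 0.37979, so δ = +22.321°.
cos H₀ = −tan(-83.1°) tan(+22.321°) = 3.3926 ≥ 1 ⇒ polar night, H₀ = 0 and Q̄ = 0.
Inverse-square distance factor (a/d)² = 1.0442² = 1.090354.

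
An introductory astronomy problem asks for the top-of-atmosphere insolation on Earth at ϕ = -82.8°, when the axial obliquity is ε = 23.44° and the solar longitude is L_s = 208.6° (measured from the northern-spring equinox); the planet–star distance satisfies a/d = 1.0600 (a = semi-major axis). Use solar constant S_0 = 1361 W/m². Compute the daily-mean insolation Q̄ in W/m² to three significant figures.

Q̄ ≈ 289 W/m²

Solar declination: sin δ = sin ε · sin L_s = sin 23.44° × sin 208.6° = -0.19042, so δ = -10.977°.
cos h₀ = −tan(-82.8°) tan(-10.977°) = -1.5354 ≤ −1 ⇒ polar day, h₀ = π.
Bracket: h₀ sin ϕ sin δ + cos ϕ cos δ sin h₀ = 3.1416×-0.99211×-0.19042 + 0.12533×0.98170×0.00000 = 0.593503 + 0.000000 = 0.593503.
Inverse-square distance factor (a/d)² = 1.0600² = 1.123600.
Q̄ = (S_0/π) × 1.123600 × [bracket] = (1361/π) × 1.123600 × 0.593503 = 288.9 W/m².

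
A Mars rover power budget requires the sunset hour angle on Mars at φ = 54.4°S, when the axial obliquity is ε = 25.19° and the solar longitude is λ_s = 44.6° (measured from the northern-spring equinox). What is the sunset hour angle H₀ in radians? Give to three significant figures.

H₀ = 1.12 rad

Solar declination: sin δ = sin ε · sin λ_s = sin 25.19° × sin 44.6° = 0.29885, so δ = +17.389°.
cos H₀ = −tan φ · tan δ = −tan(-54.4°) × tan(+17.389°) = 0.4374, so H₀ = 1.1181 rad = 64.06°.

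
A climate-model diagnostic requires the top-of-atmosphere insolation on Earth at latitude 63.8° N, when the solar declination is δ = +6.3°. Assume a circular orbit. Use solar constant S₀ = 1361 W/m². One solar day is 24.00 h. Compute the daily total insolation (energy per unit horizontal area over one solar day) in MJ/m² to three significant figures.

cos H₀ = −tan(+63.8°) tan(+6.300°) = -0.2244, H₀ = 1.7971 rad.
Bracket: H₀ sin φ sin δ + cos φ cos δ sin H₀ = 1.7971×0.89726×0.10973 + 0.44151×0.99396×0.97451 = 0.176936 + 0.427657 = 0.604593.
Q̄ = (S₀/π) × [bracket] = (1361/π) × 0.604593 = 261.92 W/m².
Daily total = Q̄ × 24.00 h × 3600 s/h = 261.92 × 24.00 × 3600 / 10⁶ = 22.63 MJ/m².

22.6 MJ/m²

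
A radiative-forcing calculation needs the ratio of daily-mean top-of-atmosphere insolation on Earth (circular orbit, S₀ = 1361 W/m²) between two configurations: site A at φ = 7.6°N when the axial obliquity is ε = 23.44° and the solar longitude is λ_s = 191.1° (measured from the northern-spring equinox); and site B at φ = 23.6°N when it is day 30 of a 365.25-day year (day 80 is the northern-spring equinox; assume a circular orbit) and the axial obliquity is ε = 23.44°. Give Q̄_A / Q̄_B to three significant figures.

— Configuration A (φ=+7.6°):
Solar declination: sin δ = sin ε · sin λ_s = sin 23.44° × sin 191.1° = -0.07658, so δ = -4.392°.
cos H₀ = −tan(+7.6°) tan(-4.392°) = 0.0102, H₀ = 1.5605 rad.
Bracket: H₀ sin φ sin δ + cos φ cos δ sin H₀ = 1.5605×0.13226×-0.07658 + 0.99122×0.99706×0.99995 = -0.015805 + 0.988256 = 0.972451.
Q̄ = (S₀/π) × [bracket] = (1361/π) × 0.972451 = 421.28 W/m².
— Configuration B (φ=+23.6°):
Solar longitude: λ_s = 360° × (30 − 80)/365.25 = -49.281°, i.e. -49.281° + 360° = 310.719°.
sin δ = sin 23.44° × sin 310.719° = -0.30149, so δ = -17.547°.
cos H₀ = −tan(+23.6°) tan(-17.547°) = 0.1381, H₀ = 1.4322 rad.
Bracket: H₀ sin φ sin δ + cos φ cos δ sin H₀ = 1.4322×0.40035×-0.30149 + 0.91636×0.95347×0.99041 = -0.172869 + 0.865343 = 0.692474.
Q̄ = (S₀/π) × [bracket] = (1361/π) × 0.692474 = 299.99 W/m².
Ratio Q̄_A / Q̄_B = 421.28 / 299.99 = 1.404.

Q̄_A / Q̄_B ≈ 1.40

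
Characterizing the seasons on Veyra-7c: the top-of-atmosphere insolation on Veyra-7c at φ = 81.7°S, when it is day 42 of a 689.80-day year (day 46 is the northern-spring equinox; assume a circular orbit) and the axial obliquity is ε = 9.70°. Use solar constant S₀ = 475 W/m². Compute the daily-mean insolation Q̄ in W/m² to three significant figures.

Q̄ ≈ 23.3 W/m²

Solar longitude: λ_s = 360° × (42 − 46)/689.80 = -2.088°, i.e. -2.088° + 360° = 357.912°.
sin δ = sin 9.70° × sin 357.912° = -0.00614, so δ = -0.352°.
cos H₀ = −tan(-81.7°) tan(-0.352°) = -0.0421, H₀ = 1.6129 rad.
Bracket: H₀ sin φ sin δ + cos φ cos δ sin H₀ = 1.6129×-0.98953×-0.00614 + 0.14436×0.99998×0.99911 = 0.009800 + 0.144229 = 0.154029.
Q̄ = (S₀/π) × [bracket] = (475/π) × 0.154029 = 23.29 W/m².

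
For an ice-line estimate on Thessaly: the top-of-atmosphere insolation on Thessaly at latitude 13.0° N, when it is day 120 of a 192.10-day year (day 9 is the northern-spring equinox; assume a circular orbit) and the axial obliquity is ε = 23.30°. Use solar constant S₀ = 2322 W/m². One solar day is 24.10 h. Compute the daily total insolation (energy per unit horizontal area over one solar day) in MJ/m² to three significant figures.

57.2 MJ/m²

Solar longitude: λ_s = 360° × (120 − 9)/192.10 = 208.017°.
sin δ = sin 23.30° × sin 208.017° = -0.18580, so δ = -10.708°.
cos H₀ = −tan(+13.0°) tan(-10.708°) = 0.0437, H₀ = 1.5271 rad.
Bracket: H₀ sin φ sin δ + cos φ cos δ sin H₀ = 1.5271×0.22495×-0.18580 + 0.97437×0.98259×0.99905 = -0.063826 + 0.956497 = 0.892671.
Q̄ = (S₀/π) × [bracket] = (2322/π) × 0.892671 = 659.79 W/m².
Daily total = Q̄ × 24.10 h × 3600 s/h = 659.79 × 24.10 × 3600 / 10⁶ = 57.24 MJ/m².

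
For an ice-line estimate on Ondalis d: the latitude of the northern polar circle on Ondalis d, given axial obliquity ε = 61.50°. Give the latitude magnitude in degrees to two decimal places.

The polar circle is the lowest latitude that experiences at least one full rotation of continuous daylight at the northern-summer solstice; it lies at |ϕ| = 90° − ε = 90° − 61.50° = 28.50°.

28.50°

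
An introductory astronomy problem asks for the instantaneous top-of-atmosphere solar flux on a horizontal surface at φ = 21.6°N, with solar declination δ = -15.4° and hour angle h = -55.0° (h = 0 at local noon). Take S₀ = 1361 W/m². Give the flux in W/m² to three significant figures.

567 W/m²

cos θ_z = sin φ sin δ + cos φ cos δ cos h = -0.097758 + 0.514150 = 0.416392.
Flux = S₀ · cos θ_z = 1361 × 0.416392 = 566.7 W/m².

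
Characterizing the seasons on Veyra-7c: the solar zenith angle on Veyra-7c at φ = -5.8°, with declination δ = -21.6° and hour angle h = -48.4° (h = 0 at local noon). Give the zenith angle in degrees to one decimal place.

θ_z = 49.4°

cos θ_z = sin φ sin δ + cos φ cos δ cos h = 0.037201 + 0.614143 = 0.651344.
θ_z = arccos(0.651344) = 49.4°.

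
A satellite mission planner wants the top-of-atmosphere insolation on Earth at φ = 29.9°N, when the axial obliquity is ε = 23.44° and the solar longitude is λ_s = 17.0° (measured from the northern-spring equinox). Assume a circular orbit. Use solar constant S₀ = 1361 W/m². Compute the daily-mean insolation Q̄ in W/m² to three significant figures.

Solar declination: sin δ = sin ε · sin λ_s = sin 23.44° × sin 17.0° = 0.11630, so δ = +6.679°.
cos H₀ = −tan(+29.9°) tan(+6.679°) = -0.0673, H₀ = 1.6382 rad.
Bracket: H₀ sin φ sin δ + cos φ cos δ sin H₀ = 1.6382×0.49849×0.11630 + 0.86690×0.99321×0.99773 = 0.094974 + 0.859059 = 0.954033.
Q̄ = (S₀/π) × [bracket] = (1361/π) × 0.954033 = 413.3 W/m².

Q̄ ≈ 413 W/m²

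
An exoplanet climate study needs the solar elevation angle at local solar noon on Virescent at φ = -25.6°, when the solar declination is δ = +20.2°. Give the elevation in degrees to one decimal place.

44.2°

At local noon the hour angle is zero, so the zenith angle equals |φ − δ| = |-25.6° − (+20.200°)| = 45.800°.
Elevation = 90° − 45.800° = 44.2°.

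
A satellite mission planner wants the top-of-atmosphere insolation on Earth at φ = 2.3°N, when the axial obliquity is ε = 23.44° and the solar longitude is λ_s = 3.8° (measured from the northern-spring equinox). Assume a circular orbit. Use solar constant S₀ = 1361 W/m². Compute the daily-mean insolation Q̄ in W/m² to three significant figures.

Solar declination: sin δ = sin ε · sin λ_s = sin 23.44° × sin 3.8° = 0.02636, so δ = +1.511°.
cos H₀ = −tan(+2.3°) tan(+1.511°) = -0.0011, H₀ = 1.5719 rad.
Bracket: H₀ sin φ sin δ + cos φ cos δ sin H₀ = 1.5719×0.04013×0.02636 + 0.99919×0.99965×1.00000 = 0.001663 + 0.998840 = 1.000503.
Q̄ = (S₀/π) × [bracket] = (1361/π) × 1.000503 = 433.4 W/m².

Q̄ ≈ 433 W/m²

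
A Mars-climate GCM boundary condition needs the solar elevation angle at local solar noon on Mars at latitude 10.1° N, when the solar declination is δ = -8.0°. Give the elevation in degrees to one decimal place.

71.9°

At local noon the hour angle is zero, so the zenith angle equals |ϕ − δ| = |+10.1° − (-8.000°)| = 18.100°.
Elevation = 90° − 18.100° = 71.9°.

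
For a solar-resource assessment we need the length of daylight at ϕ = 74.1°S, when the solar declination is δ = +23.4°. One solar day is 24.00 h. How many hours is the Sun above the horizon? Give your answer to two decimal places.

0.00 h

cos h₀ = −tan ϕ · tan δ = 1.5191 ≥ 1, so the Sun never rises (polar night) and h₀ = 0.
Daylight = 2h₀/(2π) × 24.00 h = (0.0000/π) × 24.00 = 0.00 h.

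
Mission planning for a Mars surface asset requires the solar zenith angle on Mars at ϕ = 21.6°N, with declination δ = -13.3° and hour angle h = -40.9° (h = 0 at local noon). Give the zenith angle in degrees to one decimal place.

cos θ_z = sin ϕ sin δ + cos ϕ cos δ cos h = -0.084687 + 0.683926 = 0.599239.
θ_z = arccos(0.599239) = 53.2°.

θ_z = 53.2°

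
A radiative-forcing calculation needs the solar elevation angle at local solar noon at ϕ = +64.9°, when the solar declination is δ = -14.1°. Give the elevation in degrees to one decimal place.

At local noon the hour angle is zero, so the zenith angle equals |ϕ − δ| = |+64.9° − (-14.100°)| = 79.000°.
Elevation = 90° − 79.000° = 11.0°.

11.0°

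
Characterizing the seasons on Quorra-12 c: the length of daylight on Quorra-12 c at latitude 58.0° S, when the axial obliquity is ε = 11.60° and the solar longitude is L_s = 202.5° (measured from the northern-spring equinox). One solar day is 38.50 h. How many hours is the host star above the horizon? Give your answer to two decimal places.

Solar declination: sin δ = sin ε · sin L_s = sin 11.60° × sin 202.5° = -0.07695, so δ = -4.413°.
cos h₀ = −tan ϕ · tan δ = −tan(-58.0°) × tan(-4.413°) = -0.1235, so h₀ = 1.6946 rad = 97.09°.
Daylight = 2h₀/(2π) × 38.50 h = (1.6946/π) × 38.50 = 20.77 h.

20.77 h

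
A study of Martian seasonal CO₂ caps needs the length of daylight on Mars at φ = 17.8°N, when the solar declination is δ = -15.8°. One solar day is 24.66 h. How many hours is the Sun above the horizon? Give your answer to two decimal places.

11.62 h

cos H₀ = −tan φ · tan δ = −tan(+17.8°) × tan(-15.800°) = 0.0909, so H₀ = 1.4798 rad = 84.79°.
Daylight = 2H₀/(2π) × 24.66 h = (1.4798/π) × 24.66 = 11.62 h.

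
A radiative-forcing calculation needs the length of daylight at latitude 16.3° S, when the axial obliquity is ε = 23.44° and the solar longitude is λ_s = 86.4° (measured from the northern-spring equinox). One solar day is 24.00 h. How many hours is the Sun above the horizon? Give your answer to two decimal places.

11.03 h

Solar declination: sin δ = sin ε · sin λ_s = sin 23.44° × sin 86.4° = 0.39700, so δ = +23.391°.
cos H₀ = −tan φ · tan δ = −tan(-16.3°) × tan(+23.391°) = 0.1265, so H₀ = 1.4440 rad = 82.73°.
Daylight = 2H₀/(2π) × 24.00 h = (1.4440/π) × 24.00 = 11.03 h.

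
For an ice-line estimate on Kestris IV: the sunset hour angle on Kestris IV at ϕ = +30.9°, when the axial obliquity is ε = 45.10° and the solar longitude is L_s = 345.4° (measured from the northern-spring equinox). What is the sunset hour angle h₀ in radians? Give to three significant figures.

Solar declination: sin δ = sin ε · sin L_s = sin 45.10° × sin 345.4° = -0.17855, so δ = -10.285°.
cos h₀ = −tan ϕ · tan δ = −tan(+30.9°) × tan(-10.285°) = 0.1086, so h₀ = 1.4620 rad = 83.77°.

h₀ = 1.46 rad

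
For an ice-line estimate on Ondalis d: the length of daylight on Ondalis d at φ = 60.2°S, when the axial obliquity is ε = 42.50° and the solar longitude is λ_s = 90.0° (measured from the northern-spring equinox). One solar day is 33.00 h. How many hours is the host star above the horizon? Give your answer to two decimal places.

0.00 h

Solar declination: sin δ = sin ε · sin λ_s = sin 42.50° × sin 90.0° = 0.67559, so δ = +42.500°.
cos H₀ = −tan φ · tan δ = 1.6000 ≥ 1, so the host star never rises (polar night) and H₀ = 0.
Daylight = 2H₀/(2π) × 33.00 h = (0.0000/π) × 33.00 = 0.00 h.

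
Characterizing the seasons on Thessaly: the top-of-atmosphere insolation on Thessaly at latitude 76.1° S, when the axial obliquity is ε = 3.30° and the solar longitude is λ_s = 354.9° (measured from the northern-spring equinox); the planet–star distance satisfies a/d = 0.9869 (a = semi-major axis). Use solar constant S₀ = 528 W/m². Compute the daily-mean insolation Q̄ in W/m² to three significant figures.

Solar declination: sin δ = sin ε · sin λ_s = sin 3.30° × sin 354.9° = -0.00512, so δ = -0.293°.
cos H₀ = −tan(-76.1°) tan(-0.293°) = -0.0207, H₀ = 1.5915 rad.
Bracket: H₀ sin φ sin δ + cos φ cos δ sin H₀ = 1.5915×-0.97072×-0.00512 + 0.24023×0.99999×0.99979 = 0.007910 + 0.240177 = 0.248087.
Inverse-square distance factor (a/d)² = 0.9869² = 0.973972.
Q̄ = (S₀/π) × 0.973972 × [bracket] = (528/π) × 0.973972 × 0.248087 = 40.61 W/m².

Q̄ ≈ 40.6 W/m²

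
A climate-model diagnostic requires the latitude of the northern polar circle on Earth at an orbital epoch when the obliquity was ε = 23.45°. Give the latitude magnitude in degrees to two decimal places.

66.55°

The polar circle is the lowest latitude that experiences at least one full rotation of continuous daylight at the northern-summer solstice; it lies at |ϕ| = 90° − ε = 90° − 23.45° = 66.55°.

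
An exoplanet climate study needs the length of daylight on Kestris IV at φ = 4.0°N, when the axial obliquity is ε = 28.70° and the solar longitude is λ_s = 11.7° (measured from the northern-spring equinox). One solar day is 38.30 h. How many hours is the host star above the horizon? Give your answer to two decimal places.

19.23 h

Solar declination: sin δ = sin ε · sin λ_s = sin 28.70° × sin 11.7° = 0.09738, so δ = +5.589°.
cos H₀ = −tan φ · tan δ = −tan(+4.0°) × tan(+5.589°) = -0.0068, so H₀ = 1.5776 rad = 90.39°.
Daylight = 2H₀/(2π) × 38.30 h = (1.5776/π) × 38.30 = 19.23 h.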